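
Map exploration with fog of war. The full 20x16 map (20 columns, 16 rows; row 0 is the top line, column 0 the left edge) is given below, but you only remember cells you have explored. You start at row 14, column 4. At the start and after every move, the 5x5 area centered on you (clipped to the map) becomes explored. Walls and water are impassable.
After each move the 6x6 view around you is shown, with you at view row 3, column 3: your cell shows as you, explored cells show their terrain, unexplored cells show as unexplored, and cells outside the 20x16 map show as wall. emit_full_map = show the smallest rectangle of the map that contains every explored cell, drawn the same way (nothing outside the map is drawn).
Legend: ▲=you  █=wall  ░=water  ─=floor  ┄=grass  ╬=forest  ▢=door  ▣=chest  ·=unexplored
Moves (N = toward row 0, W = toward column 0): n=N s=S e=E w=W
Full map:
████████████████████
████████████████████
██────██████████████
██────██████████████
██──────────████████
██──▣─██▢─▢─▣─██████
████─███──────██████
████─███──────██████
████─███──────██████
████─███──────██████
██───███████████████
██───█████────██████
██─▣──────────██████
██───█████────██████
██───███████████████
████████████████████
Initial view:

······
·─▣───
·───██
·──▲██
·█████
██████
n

······
·───██
·─▣───
·──▲██
·───██
·█████

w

······
·█───█
·█─▣──
·█─▲─█
·█───█
·█████

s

·█───█
·█─▣──
·█───█
·█─▲─█
·█████
██████

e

█───██
█─▣───
█───██
█──▲██
██████
██████

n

······
█───██
█─▣───
█──▲██
█───██
██████

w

······
·█───█
·█─▣──
·█─▲─█
·█───█
·█████

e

······
█───██
█─▣───
█──▲██
█───██
██████

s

█───██
█─▣───
█───██
█──▲██
██████
██████


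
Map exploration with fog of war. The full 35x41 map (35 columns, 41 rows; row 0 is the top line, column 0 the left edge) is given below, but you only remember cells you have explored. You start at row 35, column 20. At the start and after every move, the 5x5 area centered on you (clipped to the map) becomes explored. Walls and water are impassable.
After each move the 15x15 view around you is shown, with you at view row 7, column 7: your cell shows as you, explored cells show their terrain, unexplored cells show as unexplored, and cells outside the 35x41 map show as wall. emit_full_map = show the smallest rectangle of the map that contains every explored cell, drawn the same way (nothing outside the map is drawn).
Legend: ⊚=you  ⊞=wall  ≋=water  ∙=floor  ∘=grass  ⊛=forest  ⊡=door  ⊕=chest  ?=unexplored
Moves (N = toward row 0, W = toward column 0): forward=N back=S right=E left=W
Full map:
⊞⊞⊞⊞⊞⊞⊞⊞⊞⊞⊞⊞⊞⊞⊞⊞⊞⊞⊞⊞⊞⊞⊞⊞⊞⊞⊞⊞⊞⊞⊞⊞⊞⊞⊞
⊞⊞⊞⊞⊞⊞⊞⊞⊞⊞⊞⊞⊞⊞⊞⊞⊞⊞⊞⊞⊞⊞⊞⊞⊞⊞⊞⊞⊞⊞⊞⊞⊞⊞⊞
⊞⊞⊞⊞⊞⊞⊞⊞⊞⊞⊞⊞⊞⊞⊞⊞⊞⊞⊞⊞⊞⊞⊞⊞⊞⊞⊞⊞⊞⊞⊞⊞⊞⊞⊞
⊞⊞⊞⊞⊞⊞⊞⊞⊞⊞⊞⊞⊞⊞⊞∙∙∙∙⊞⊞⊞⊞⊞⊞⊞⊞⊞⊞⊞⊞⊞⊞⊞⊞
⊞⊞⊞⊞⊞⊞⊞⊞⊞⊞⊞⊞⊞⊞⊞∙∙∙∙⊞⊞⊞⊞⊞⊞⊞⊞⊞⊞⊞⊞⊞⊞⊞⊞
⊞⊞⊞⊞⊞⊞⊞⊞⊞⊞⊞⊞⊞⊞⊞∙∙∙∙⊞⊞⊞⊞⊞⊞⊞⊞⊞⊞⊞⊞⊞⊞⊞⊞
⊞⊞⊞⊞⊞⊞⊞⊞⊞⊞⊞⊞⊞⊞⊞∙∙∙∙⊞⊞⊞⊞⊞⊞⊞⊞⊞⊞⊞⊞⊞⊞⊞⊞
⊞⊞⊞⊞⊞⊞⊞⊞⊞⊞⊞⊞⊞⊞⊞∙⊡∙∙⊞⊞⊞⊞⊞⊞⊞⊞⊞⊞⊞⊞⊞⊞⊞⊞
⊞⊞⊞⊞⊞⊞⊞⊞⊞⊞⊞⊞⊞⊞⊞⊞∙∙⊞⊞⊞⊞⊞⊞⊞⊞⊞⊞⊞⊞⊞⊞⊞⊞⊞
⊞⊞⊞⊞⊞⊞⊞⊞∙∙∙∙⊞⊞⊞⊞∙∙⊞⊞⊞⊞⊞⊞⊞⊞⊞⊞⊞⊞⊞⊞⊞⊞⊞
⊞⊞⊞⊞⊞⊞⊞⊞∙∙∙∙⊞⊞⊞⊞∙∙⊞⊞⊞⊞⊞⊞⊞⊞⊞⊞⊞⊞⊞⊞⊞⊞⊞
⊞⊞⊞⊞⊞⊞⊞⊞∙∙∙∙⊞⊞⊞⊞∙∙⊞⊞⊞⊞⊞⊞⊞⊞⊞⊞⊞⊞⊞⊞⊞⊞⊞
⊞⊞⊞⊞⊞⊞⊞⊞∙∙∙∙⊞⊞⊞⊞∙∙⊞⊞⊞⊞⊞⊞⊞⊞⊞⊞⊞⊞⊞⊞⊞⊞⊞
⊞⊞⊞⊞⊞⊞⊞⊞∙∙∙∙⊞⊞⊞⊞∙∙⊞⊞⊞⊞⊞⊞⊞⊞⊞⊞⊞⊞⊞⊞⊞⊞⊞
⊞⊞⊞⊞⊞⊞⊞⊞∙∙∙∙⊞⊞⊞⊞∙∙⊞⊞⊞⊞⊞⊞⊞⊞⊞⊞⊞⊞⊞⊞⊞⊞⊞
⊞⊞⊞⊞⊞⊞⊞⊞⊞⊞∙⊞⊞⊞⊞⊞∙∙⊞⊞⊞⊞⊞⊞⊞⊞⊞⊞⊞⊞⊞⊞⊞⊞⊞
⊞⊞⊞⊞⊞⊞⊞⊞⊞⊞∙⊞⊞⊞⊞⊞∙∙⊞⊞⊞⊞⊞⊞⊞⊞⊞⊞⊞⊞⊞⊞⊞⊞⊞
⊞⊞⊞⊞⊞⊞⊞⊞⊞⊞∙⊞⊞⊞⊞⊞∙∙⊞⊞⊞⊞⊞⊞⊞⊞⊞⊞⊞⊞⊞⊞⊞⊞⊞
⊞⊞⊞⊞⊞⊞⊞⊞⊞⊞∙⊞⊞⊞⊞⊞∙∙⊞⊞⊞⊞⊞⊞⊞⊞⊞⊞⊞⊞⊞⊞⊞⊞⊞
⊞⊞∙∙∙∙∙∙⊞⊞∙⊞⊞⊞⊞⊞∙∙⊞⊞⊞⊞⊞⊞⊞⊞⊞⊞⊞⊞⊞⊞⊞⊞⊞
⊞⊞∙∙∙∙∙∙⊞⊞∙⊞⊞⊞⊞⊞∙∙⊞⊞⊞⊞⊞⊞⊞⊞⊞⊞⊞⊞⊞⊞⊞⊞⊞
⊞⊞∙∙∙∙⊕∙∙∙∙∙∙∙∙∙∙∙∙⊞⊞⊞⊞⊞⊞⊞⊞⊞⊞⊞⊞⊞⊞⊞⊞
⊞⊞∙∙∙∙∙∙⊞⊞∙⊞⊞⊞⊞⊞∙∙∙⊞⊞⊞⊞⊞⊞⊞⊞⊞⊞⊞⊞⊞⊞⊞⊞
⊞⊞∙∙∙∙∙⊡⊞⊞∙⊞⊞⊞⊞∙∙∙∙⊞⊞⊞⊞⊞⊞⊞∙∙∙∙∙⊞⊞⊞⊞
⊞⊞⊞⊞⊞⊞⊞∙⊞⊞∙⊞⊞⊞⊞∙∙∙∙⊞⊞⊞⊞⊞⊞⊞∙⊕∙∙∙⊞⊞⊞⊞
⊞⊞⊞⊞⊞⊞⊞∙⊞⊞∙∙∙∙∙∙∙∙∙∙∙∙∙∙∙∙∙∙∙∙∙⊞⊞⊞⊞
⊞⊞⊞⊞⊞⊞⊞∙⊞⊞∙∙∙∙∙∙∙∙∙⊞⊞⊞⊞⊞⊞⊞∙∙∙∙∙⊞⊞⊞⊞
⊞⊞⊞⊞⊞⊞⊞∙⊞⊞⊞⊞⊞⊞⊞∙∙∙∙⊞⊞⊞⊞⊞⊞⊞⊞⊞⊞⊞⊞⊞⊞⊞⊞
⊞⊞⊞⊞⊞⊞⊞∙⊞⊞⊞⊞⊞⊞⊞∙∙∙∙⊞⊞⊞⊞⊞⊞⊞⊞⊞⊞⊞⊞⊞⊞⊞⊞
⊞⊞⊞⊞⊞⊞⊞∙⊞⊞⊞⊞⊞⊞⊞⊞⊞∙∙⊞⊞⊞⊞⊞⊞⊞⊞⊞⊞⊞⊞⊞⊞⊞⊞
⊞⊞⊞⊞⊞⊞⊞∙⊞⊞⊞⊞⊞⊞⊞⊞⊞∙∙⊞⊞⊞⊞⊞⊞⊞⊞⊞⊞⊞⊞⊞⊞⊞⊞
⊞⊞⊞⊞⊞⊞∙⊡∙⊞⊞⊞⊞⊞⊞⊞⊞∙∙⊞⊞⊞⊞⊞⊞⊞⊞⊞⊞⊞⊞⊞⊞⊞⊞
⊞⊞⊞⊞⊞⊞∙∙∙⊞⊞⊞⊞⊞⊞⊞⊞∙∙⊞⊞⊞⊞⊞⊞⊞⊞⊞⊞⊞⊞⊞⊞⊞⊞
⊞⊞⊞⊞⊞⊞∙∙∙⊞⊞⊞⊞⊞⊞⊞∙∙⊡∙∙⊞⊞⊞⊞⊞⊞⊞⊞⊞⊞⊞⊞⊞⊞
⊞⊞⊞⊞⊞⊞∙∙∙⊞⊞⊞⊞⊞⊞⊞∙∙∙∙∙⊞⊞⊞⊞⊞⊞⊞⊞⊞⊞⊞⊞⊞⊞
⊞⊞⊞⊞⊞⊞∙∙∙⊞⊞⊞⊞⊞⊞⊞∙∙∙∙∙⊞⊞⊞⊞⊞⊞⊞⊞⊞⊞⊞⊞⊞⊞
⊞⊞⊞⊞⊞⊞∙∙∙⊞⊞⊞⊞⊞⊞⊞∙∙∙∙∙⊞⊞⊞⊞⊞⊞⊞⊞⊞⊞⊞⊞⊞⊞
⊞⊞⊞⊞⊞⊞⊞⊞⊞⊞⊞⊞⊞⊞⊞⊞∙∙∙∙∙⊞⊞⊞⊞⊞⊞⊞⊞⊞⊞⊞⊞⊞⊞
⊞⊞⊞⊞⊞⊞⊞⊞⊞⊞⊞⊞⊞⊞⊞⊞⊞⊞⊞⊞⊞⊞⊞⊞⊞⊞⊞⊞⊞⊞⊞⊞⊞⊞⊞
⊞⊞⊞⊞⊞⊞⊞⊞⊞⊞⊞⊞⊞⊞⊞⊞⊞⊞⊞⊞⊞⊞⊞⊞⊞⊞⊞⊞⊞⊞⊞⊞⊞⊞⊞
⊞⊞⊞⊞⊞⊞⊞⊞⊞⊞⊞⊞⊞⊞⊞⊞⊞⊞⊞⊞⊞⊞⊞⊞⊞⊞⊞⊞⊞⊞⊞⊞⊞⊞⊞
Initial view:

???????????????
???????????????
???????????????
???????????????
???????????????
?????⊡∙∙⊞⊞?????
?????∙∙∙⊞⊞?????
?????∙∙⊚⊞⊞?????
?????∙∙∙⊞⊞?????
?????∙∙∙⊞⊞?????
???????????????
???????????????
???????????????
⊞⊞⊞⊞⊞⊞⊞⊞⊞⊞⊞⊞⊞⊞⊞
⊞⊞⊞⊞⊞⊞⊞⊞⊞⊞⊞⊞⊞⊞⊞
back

???????????????
???????????????
???????????????
???????????????
?????⊡∙∙⊞⊞?????
?????∙∙∙⊞⊞?????
?????∙∙∙⊞⊞?????
?????∙∙⊚⊞⊞?????
?????∙∙∙⊞⊞?????
?????⊞⊞⊞⊞⊞?????
???????????????
???????????????
⊞⊞⊞⊞⊞⊞⊞⊞⊞⊞⊞⊞⊞⊞⊞
⊞⊞⊞⊞⊞⊞⊞⊞⊞⊞⊞⊞⊞⊞⊞
⊞⊞⊞⊞⊞⊞⊞⊞⊞⊞⊞⊞⊞⊞⊞

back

???????????????
???????????????
???????????????
?????⊡∙∙⊞⊞?????
?????∙∙∙⊞⊞?????
?????∙∙∙⊞⊞?????
?????∙∙∙⊞⊞?????
?????∙∙⊚⊞⊞?????
?????⊞⊞⊞⊞⊞?????
?????⊞⊞⊞⊞⊞?????
???????????????
⊞⊞⊞⊞⊞⊞⊞⊞⊞⊞⊞⊞⊞⊞⊞
⊞⊞⊞⊞⊞⊞⊞⊞⊞⊞⊞⊞⊞⊞⊞
⊞⊞⊞⊞⊞⊞⊞⊞⊞⊞⊞⊞⊞⊞⊞
⊞⊞⊞⊞⊞⊞⊞⊞⊞⊞⊞⊞⊞⊞⊞

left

???????????????
???????????????
???????????????
??????⊡∙∙⊞⊞????
??????∙∙∙⊞⊞????
?????∙∙∙∙⊞⊞????
?????∙∙∙∙⊞⊞????
?????∙∙⊚∙⊞⊞????
?????⊞⊞⊞⊞⊞⊞????
?????⊞⊞⊞⊞⊞⊞????
???????????????
⊞⊞⊞⊞⊞⊞⊞⊞⊞⊞⊞⊞⊞⊞⊞
⊞⊞⊞⊞⊞⊞⊞⊞⊞⊞⊞⊞⊞⊞⊞
⊞⊞⊞⊞⊞⊞⊞⊞⊞⊞⊞⊞⊞⊞⊞
⊞⊞⊞⊞⊞⊞⊞⊞⊞⊞⊞⊞⊞⊞⊞

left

???????????????
???????????????
???????????????
???????⊡∙∙⊞⊞???
???????∙∙∙⊞⊞???
?????∙∙∙∙∙⊞⊞???
?????∙∙∙∙∙⊞⊞???
?????∙∙⊚∙∙⊞⊞???
?????⊞⊞⊞⊞⊞⊞⊞???
?????⊞⊞⊞⊞⊞⊞⊞???
???????????????
⊞⊞⊞⊞⊞⊞⊞⊞⊞⊞⊞⊞⊞⊞⊞
⊞⊞⊞⊞⊞⊞⊞⊞⊞⊞⊞⊞⊞⊞⊞
⊞⊞⊞⊞⊞⊞⊞⊞⊞⊞⊞⊞⊞⊞⊞
⊞⊞⊞⊞⊞⊞⊞⊞⊞⊞⊞⊞⊞⊞⊞

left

???????????????
???????????????
???????????????
????????⊡∙∙⊞⊞??
????????∙∙∙⊞⊞??
?????⊞∙∙∙∙∙⊞⊞??
?????⊞∙∙∙∙∙⊞⊞??
?????⊞∙⊚∙∙∙⊞⊞??
?????⊞⊞⊞⊞⊞⊞⊞⊞??
?????⊞⊞⊞⊞⊞⊞⊞⊞??
???????????????
⊞⊞⊞⊞⊞⊞⊞⊞⊞⊞⊞⊞⊞⊞⊞
⊞⊞⊞⊞⊞⊞⊞⊞⊞⊞⊞⊞⊞⊞⊞
⊞⊞⊞⊞⊞⊞⊞⊞⊞⊞⊞⊞⊞⊞⊞
⊞⊞⊞⊞⊞⊞⊞⊞⊞⊞⊞⊞⊞⊞⊞

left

???????????????
???????????????
???????????????
?????????⊡∙∙⊞⊞?
?????????∙∙∙⊞⊞?
?????⊞⊞∙∙∙∙∙⊞⊞?
?????⊞⊞∙∙∙∙∙⊞⊞?
?????⊞⊞⊚∙∙∙∙⊞⊞?
?????⊞⊞⊞⊞⊞⊞⊞⊞⊞?
?????⊞⊞⊞⊞⊞⊞⊞⊞⊞?
???????????????
⊞⊞⊞⊞⊞⊞⊞⊞⊞⊞⊞⊞⊞⊞⊞
⊞⊞⊞⊞⊞⊞⊞⊞⊞⊞⊞⊞⊞⊞⊞
⊞⊞⊞⊞⊞⊞⊞⊞⊞⊞⊞⊞⊞⊞⊞
⊞⊞⊞⊞⊞⊞⊞⊞⊞⊞⊞⊞⊞⊞⊞

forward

???????????????
???????????????
???????????????
???????????????
?????????⊡∙∙⊞⊞?
?????⊞⊞∙∙∙∙∙⊞⊞?
?????⊞⊞∙∙∙∙∙⊞⊞?
?????⊞⊞⊚∙∙∙∙⊞⊞?
?????⊞⊞∙∙∙∙∙⊞⊞?
?????⊞⊞⊞⊞⊞⊞⊞⊞⊞?
?????⊞⊞⊞⊞⊞⊞⊞⊞⊞?
???????????????
⊞⊞⊞⊞⊞⊞⊞⊞⊞⊞⊞⊞⊞⊞⊞
⊞⊞⊞⊞⊞⊞⊞⊞⊞⊞⊞⊞⊞⊞⊞
⊞⊞⊞⊞⊞⊞⊞⊞⊞⊞⊞⊞⊞⊞⊞

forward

???????????????
???????????????
???????????????
???????????????
???????????????
?????⊞⊞∙∙⊡∙∙⊞⊞?
?????⊞⊞∙∙∙∙∙⊞⊞?
?????⊞⊞⊚∙∙∙∙⊞⊞?
?????⊞⊞∙∙∙∙∙⊞⊞?
?????⊞⊞∙∙∙∙∙⊞⊞?
?????⊞⊞⊞⊞⊞⊞⊞⊞⊞?
?????⊞⊞⊞⊞⊞⊞⊞⊞⊞?
???????????????
⊞⊞⊞⊞⊞⊞⊞⊞⊞⊞⊞⊞⊞⊞⊞
⊞⊞⊞⊞⊞⊞⊞⊞⊞⊞⊞⊞⊞⊞⊞

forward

???????????????
???????????????
???????????????
???????????????
???????????????
?????⊞⊞⊞∙∙?????
?????⊞⊞∙∙⊡∙∙⊞⊞?
?????⊞⊞⊚∙∙∙∙⊞⊞?
?????⊞⊞∙∙∙∙∙⊞⊞?
?????⊞⊞∙∙∙∙∙⊞⊞?
?????⊞⊞∙∙∙∙∙⊞⊞?
?????⊞⊞⊞⊞⊞⊞⊞⊞⊞?
?????⊞⊞⊞⊞⊞⊞⊞⊞⊞?
???????????????
⊞⊞⊞⊞⊞⊞⊞⊞⊞⊞⊞⊞⊞⊞⊞

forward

???????????????
???????????????
???????????????
???????????????
???????????????
?????⊞⊞⊞∙∙?????
?????⊞⊞⊞∙∙?????
?????⊞⊞⊚∙⊡∙∙⊞⊞?
?????⊞⊞∙∙∙∙∙⊞⊞?
?????⊞⊞∙∙∙∙∙⊞⊞?
?????⊞⊞∙∙∙∙∙⊞⊞?
?????⊞⊞∙∙∙∙∙⊞⊞?
?????⊞⊞⊞⊞⊞⊞⊞⊞⊞?
?????⊞⊞⊞⊞⊞⊞⊞⊞⊞?
???????????????

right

???????????????
???????????????
???????????????
???????????????
???????????????
????⊞⊞⊞∙∙⊞?????
????⊞⊞⊞∙∙⊞?????
????⊞⊞∙⊚⊡∙∙⊞⊞??
????⊞⊞∙∙∙∙∙⊞⊞??
????⊞⊞∙∙∙∙∙⊞⊞??
????⊞⊞∙∙∙∙∙⊞⊞??
????⊞⊞∙∙∙∙∙⊞⊞??
????⊞⊞⊞⊞⊞⊞⊞⊞⊞??
????⊞⊞⊞⊞⊞⊞⊞⊞⊞??
???????????????

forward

???????????????
???????????????
???????????????
???????????????
???????????????
?????⊞⊞∙∙⊞?????
????⊞⊞⊞∙∙⊞?????
????⊞⊞⊞⊚∙⊞?????
????⊞⊞∙∙⊡∙∙⊞⊞??
????⊞⊞∙∙∙∙∙⊞⊞??
????⊞⊞∙∙∙∙∙⊞⊞??
????⊞⊞∙∙∙∙∙⊞⊞??
????⊞⊞∙∙∙∙∙⊞⊞??
????⊞⊞⊞⊞⊞⊞⊞⊞⊞??
????⊞⊞⊞⊞⊞⊞⊞⊞⊞??

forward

???????????????
???????????????
???????????????
???????????????
???????????????
?????⊞⊞∙∙⊞?????
?????⊞⊞∙∙⊞?????
????⊞⊞⊞⊚∙⊞?????
????⊞⊞⊞∙∙⊞?????
????⊞⊞∙∙⊡∙∙⊞⊞??
????⊞⊞∙∙∙∙∙⊞⊞??
????⊞⊞∙∙∙∙∙⊞⊞??
????⊞⊞∙∙∙∙∙⊞⊞??
????⊞⊞∙∙∙∙∙⊞⊞??
????⊞⊞⊞⊞⊞⊞⊞⊞⊞??

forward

???????????????
???????????????
???????????????
???????????????
???????????????
?????∙∙∙∙⊞?????
?????⊞⊞∙∙⊞?????
?????⊞⊞⊚∙⊞?????
????⊞⊞⊞∙∙⊞?????
????⊞⊞⊞∙∙⊞?????
????⊞⊞∙∙⊡∙∙⊞⊞??
????⊞⊞∙∙∙∙∙⊞⊞??
????⊞⊞∙∙∙∙∙⊞⊞??
????⊞⊞∙∙∙∙∙⊞⊞??
????⊞⊞∙∙∙∙∙⊞⊞??

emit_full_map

?∙∙∙∙⊞???
?⊞⊞∙∙⊞???
?⊞⊞⊚∙⊞???
⊞⊞⊞∙∙⊞???
⊞⊞⊞∙∙⊞???
⊞⊞∙∙⊡∙∙⊞⊞
⊞⊞∙∙∙∙∙⊞⊞
⊞⊞∙∙∙∙∙⊞⊞
⊞⊞∙∙∙∙∙⊞⊞
⊞⊞∙∙∙∙∙⊞⊞
⊞⊞⊞⊞⊞⊞⊞⊞⊞
⊞⊞⊞⊞⊞⊞⊞⊞⊞

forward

???????????????
???????????????
???????????????
???????????????
???????????????
?????∙∙∙∙⊞?????
?????∙∙∙∙⊞?????
?????⊞⊞⊚∙⊞?????
?????⊞⊞∙∙⊞?????
????⊞⊞⊞∙∙⊞?????
????⊞⊞⊞∙∙⊞?????
????⊞⊞∙∙⊡∙∙⊞⊞??
????⊞⊞∙∙∙∙∙⊞⊞??
????⊞⊞∙∙∙∙∙⊞⊞??
????⊞⊞∙∙∙∙∙⊞⊞??

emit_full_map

?∙∙∙∙⊞???
?∙∙∙∙⊞???
?⊞⊞⊚∙⊞???
?⊞⊞∙∙⊞???
⊞⊞⊞∙∙⊞???
⊞⊞⊞∙∙⊞???
⊞⊞∙∙⊡∙∙⊞⊞
⊞⊞∙∙∙∙∙⊞⊞
⊞⊞∙∙∙∙∙⊞⊞
⊞⊞∙∙∙∙∙⊞⊞
⊞⊞∙∙∙∙∙⊞⊞
⊞⊞⊞⊞⊞⊞⊞⊞⊞
⊞⊞⊞⊞⊞⊞⊞⊞⊞


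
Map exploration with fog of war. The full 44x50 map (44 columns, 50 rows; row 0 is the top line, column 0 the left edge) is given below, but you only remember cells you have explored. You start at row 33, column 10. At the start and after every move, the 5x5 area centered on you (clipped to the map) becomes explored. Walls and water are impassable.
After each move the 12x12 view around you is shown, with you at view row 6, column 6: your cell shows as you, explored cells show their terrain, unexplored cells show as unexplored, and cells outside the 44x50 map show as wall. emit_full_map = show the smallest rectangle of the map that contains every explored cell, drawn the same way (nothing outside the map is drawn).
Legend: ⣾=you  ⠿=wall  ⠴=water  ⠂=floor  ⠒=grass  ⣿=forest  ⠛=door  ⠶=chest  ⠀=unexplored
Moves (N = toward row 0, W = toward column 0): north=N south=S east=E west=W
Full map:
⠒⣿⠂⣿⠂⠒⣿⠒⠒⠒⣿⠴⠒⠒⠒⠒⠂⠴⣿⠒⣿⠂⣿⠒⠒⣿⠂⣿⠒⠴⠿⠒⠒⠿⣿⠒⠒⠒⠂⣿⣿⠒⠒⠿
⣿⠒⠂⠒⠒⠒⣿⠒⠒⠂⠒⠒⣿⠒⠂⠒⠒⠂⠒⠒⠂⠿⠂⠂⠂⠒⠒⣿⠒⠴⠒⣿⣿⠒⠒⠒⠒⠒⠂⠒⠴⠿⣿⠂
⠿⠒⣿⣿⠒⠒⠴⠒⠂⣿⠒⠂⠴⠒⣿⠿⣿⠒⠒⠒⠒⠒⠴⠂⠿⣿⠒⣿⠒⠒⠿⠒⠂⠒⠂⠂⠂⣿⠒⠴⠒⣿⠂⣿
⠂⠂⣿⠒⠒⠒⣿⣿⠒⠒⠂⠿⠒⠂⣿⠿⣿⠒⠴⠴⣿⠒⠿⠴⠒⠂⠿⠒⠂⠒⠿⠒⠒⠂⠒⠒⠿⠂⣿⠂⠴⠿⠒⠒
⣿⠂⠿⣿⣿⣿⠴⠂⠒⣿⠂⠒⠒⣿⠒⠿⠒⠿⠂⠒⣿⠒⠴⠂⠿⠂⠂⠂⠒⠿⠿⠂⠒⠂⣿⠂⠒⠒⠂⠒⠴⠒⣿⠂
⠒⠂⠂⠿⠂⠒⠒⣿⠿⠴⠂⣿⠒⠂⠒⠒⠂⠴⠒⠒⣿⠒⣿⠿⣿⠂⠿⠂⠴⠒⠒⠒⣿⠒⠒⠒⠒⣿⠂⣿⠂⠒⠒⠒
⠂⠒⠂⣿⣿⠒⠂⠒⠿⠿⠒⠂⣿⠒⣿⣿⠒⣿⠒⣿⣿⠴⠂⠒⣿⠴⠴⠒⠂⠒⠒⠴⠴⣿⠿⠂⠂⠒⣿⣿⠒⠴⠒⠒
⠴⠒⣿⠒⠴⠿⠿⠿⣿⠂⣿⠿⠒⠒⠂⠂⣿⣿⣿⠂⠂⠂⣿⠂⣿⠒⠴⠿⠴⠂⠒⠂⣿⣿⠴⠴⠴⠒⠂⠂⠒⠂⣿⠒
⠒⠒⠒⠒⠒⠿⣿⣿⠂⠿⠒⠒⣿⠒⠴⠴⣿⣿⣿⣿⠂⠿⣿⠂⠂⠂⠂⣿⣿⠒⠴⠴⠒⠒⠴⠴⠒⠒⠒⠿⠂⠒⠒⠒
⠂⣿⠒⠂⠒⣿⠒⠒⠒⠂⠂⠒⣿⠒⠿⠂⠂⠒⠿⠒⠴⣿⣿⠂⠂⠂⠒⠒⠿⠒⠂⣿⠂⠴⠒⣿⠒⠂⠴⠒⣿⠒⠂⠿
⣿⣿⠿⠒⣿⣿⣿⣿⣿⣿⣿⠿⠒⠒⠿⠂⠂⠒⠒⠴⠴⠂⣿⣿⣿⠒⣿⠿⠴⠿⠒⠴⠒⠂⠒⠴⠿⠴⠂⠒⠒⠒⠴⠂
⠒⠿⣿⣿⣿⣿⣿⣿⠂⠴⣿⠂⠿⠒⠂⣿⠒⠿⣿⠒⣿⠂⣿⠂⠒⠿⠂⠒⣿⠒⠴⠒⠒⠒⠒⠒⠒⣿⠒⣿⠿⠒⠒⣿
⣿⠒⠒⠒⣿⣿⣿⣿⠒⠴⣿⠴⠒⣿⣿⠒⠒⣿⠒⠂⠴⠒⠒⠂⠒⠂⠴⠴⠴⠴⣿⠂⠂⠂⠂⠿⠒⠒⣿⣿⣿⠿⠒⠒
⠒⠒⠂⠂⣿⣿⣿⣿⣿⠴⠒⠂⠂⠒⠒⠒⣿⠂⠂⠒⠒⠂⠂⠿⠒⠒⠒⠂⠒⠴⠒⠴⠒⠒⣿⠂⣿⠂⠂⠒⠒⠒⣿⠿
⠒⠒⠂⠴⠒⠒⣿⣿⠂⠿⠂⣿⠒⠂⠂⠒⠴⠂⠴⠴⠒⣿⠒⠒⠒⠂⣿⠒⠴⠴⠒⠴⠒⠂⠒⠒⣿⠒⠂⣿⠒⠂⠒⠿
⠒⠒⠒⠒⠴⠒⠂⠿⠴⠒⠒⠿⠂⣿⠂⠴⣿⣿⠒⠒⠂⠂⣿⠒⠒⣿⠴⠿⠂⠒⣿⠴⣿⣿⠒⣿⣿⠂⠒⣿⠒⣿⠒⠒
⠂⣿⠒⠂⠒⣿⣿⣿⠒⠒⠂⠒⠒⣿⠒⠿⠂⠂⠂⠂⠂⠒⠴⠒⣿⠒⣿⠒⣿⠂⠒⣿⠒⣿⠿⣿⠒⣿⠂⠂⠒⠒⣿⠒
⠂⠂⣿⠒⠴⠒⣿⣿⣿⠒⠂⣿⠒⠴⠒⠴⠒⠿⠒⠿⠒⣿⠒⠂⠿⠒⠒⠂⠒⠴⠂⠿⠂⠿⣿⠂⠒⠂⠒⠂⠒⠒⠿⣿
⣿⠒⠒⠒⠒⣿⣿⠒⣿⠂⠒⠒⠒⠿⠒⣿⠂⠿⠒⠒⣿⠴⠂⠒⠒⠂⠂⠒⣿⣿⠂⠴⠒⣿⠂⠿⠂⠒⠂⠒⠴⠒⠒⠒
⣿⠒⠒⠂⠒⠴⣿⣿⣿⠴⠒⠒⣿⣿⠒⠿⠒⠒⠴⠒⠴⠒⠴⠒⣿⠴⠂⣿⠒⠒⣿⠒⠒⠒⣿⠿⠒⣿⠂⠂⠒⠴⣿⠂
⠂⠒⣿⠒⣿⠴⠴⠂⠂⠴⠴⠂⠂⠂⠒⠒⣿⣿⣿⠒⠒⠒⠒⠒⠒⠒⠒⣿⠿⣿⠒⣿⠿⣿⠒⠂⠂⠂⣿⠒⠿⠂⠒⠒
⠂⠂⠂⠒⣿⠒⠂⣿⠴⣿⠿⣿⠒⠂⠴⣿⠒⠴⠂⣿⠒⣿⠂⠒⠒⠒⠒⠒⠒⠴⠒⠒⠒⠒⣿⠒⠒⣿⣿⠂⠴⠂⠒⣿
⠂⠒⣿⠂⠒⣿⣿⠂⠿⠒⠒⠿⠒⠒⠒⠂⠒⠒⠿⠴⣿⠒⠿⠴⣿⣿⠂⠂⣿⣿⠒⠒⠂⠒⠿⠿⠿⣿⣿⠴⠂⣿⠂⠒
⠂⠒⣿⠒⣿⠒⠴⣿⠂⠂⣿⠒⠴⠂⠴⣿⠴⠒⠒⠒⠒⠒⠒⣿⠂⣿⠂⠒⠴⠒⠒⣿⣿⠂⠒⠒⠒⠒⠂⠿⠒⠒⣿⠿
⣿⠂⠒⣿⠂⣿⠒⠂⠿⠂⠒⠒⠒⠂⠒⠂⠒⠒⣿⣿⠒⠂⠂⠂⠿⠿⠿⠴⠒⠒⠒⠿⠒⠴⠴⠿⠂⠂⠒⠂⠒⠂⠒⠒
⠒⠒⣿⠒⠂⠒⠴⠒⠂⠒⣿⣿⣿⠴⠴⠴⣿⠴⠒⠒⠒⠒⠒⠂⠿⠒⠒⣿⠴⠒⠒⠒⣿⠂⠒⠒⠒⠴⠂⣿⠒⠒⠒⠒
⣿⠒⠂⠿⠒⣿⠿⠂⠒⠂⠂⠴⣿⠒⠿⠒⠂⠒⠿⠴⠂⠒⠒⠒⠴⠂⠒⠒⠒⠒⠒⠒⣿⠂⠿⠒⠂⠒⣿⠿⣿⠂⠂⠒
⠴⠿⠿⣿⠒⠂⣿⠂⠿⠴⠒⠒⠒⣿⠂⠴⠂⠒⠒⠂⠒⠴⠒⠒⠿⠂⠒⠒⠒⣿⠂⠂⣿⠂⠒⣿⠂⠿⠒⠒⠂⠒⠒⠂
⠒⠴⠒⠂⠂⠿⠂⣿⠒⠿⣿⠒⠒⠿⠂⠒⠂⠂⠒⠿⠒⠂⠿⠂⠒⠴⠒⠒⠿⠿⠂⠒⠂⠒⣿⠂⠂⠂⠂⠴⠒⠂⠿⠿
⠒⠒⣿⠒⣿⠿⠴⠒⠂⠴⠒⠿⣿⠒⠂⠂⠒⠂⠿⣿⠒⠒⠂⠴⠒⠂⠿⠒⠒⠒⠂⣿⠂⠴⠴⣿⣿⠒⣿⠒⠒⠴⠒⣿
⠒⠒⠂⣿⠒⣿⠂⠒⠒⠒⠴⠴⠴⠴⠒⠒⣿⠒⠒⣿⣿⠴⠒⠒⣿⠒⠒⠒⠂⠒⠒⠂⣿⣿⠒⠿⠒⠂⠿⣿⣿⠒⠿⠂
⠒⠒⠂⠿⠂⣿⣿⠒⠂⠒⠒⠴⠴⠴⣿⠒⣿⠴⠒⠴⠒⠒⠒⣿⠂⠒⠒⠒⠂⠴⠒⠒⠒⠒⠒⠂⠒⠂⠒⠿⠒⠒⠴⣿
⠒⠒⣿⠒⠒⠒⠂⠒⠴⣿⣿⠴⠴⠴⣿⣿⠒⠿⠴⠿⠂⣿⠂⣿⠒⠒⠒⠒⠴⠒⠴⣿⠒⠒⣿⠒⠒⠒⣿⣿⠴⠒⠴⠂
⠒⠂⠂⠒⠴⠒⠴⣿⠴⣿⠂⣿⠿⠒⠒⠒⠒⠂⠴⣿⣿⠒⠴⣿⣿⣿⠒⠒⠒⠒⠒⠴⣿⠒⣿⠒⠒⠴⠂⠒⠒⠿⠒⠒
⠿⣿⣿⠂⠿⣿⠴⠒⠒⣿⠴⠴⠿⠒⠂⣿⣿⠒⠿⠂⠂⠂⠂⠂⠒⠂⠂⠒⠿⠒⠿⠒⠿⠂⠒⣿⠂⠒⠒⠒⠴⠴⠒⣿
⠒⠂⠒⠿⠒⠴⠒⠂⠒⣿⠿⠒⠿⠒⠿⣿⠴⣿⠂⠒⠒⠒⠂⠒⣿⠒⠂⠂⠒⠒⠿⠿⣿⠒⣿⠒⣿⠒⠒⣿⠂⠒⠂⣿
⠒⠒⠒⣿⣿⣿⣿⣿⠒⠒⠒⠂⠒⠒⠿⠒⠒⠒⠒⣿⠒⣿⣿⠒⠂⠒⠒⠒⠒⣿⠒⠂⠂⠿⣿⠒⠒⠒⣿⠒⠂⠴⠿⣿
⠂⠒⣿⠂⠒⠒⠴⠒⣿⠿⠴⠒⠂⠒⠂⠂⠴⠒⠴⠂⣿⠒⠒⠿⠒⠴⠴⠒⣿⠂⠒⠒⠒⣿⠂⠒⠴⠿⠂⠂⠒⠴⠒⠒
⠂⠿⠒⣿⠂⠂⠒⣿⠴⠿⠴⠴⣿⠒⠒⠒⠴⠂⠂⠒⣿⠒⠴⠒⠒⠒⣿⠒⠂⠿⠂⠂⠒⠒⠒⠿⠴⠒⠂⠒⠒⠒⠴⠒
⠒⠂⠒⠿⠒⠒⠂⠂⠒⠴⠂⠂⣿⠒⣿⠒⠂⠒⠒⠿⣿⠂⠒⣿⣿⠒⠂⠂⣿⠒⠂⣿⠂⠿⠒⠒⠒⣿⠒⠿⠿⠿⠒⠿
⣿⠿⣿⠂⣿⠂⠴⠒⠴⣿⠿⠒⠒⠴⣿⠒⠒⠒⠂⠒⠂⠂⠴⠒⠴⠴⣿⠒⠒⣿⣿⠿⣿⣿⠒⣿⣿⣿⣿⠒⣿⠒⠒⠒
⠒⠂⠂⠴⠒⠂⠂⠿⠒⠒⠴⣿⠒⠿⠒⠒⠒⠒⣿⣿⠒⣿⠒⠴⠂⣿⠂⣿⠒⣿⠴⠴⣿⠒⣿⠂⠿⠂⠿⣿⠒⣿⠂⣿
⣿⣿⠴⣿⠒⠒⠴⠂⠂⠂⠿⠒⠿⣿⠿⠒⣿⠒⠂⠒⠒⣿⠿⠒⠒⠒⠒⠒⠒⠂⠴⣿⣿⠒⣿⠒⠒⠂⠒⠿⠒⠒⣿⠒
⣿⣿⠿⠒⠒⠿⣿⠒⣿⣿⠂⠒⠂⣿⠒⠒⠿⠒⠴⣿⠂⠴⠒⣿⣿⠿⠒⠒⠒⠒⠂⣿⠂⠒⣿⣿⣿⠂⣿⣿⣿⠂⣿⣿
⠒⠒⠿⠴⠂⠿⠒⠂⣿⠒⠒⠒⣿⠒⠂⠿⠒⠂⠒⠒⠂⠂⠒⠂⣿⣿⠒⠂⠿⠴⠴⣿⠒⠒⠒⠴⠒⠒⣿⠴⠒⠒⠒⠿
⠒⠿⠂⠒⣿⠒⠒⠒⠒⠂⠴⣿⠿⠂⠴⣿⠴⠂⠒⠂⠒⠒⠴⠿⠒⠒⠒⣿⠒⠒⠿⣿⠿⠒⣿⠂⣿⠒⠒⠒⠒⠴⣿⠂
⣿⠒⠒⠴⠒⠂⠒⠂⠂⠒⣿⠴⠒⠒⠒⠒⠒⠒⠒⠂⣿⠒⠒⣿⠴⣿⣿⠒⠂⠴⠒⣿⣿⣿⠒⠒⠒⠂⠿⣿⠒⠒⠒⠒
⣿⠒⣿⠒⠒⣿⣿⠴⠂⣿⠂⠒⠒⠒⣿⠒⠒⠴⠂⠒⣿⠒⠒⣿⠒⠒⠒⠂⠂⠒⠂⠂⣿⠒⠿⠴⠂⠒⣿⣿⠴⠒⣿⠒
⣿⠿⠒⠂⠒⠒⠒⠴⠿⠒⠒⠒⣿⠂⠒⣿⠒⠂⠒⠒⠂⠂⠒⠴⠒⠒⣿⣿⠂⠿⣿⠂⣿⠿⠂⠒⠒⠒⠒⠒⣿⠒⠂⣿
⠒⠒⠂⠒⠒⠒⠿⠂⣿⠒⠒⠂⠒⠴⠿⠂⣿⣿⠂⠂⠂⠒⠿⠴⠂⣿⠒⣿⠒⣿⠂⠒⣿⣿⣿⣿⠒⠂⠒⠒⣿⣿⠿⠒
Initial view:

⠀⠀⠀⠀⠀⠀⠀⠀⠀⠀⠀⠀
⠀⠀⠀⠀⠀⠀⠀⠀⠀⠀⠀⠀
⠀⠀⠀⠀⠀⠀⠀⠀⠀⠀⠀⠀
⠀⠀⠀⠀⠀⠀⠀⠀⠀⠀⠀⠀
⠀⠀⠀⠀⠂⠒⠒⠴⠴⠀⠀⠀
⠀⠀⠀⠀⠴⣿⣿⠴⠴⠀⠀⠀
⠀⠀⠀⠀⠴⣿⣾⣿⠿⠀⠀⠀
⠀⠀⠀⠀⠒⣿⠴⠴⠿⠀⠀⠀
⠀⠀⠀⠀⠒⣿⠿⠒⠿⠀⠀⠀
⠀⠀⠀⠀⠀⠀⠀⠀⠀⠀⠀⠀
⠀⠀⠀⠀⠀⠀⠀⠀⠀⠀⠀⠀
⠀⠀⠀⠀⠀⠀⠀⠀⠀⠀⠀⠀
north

⠀⠀⠀⠀⠀⠀⠀⠀⠀⠀⠀⠀
⠀⠀⠀⠀⠀⠀⠀⠀⠀⠀⠀⠀
⠀⠀⠀⠀⠀⠀⠀⠀⠀⠀⠀⠀
⠀⠀⠀⠀⠀⠀⠀⠀⠀⠀⠀⠀
⠀⠀⠀⠀⠒⠒⠴⠴⠴⠀⠀⠀
⠀⠀⠀⠀⠂⠒⠒⠴⠴⠀⠀⠀
⠀⠀⠀⠀⠴⣿⣾⠴⠴⠀⠀⠀
⠀⠀⠀⠀⠴⣿⠂⣿⠿⠀⠀⠀
⠀⠀⠀⠀⠒⣿⠴⠴⠿⠀⠀⠀
⠀⠀⠀⠀⠒⣿⠿⠒⠿⠀⠀⠀
⠀⠀⠀⠀⠀⠀⠀⠀⠀⠀⠀⠀
⠀⠀⠀⠀⠀⠀⠀⠀⠀⠀⠀⠀

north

⠀⠀⠀⠀⠀⠀⠀⠀⠀⠀⠀⠀
⠀⠀⠀⠀⠀⠀⠀⠀⠀⠀⠀⠀
⠀⠀⠀⠀⠀⠀⠀⠀⠀⠀⠀⠀
⠀⠀⠀⠀⠀⠀⠀⠀⠀⠀⠀⠀
⠀⠀⠀⠀⠂⠴⠒⠿⣿⠀⠀⠀
⠀⠀⠀⠀⠒⠒⠴⠴⠴⠀⠀⠀
⠀⠀⠀⠀⠂⠒⣾⠴⠴⠀⠀⠀
⠀⠀⠀⠀⠴⣿⣿⠴⠴⠀⠀⠀
⠀⠀⠀⠀⠴⣿⠂⣿⠿⠀⠀⠀
⠀⠀⠀⠀⠒⣿⠴⠴⠿⠀⠀⠀
⠀⠀⠀⠀⠒⣿⠿⠒⠿⠀⠀⠀
⠀⠀⠀⠀⠀⠀⠀⠀⠀⠀⠀⠀

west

⠀⠀⠀⠀⠀⠀⠀⠀⠀⠀⠀⠀
⠀⠀⠀⠀⠀⠀⠀⠀⠀⠀⠀⠀
⠀⠀⠀⠀⠀⠀⠀⠀⠀⠀⠀⠀
⠀⠀⠀⠀⠀⠀⠀⠀⠀⠀⠀⠀
⠀⠀⠀⠀⠒⠂⠴⠒⠿⣿⠀⠀
⠀⠀⠀⠀⠒⠒⠒⠴⠴⠴⠀⠀
⠀⠀⠀⠀⠒⠂⣾⠒⠴⠴⠀⠀
⠀⠀⠀⠀⠒⠴⣿⣿⠴⠴⠀⠀
⠀⠀⠀⠀⣿⠴⣿⠂⣿⠿⠀⠀
⠀⠀⠀⠀⠀⠒⣿⠴⠴⠿⠀⠀
⠀⠀⠀⠀⠀⠒⣿⠿⠒⠿⠀⠀
⠀⠀⠀⠀⠀⠀⠀⠀⠀⠀⠀⠀

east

⠀⠀⠀⠀⠀⠀⠀⠀⠀⠀⠀⠀
⠀⠀⠀⠀⠀⠀⠀⠀⠀⠀⠀⠀
⠀⠀⠀⠀⠀⠀⠀⠀⠀⠀⠀⠀
⠀⠀⠀⠀⠀⠀⠀⠀⠀⠀⠀⠀
⠀⠀⠀⠒⠂⠴⠒⠿⣿⠀⠀⠀
⠀⠀⠀⠒⠒⠒⠴⠴⠴⠀⠀⠀
⠀⠀⠀⠒⠂⠒⣾⠴⠴⠀⠀⠀
⠀⠀⠀⠒⠴⣿⣿⠴⠴⠀⠀⠀
⠀⠀⠀⣿⠴⣿⠂⣿⠿⠀⠀⠀
⠀⠀⠀⠀⠒⣿⠴⠴⠿⠀⠀⠀
⠀⠀⠀⠀⠒⣿⠿⠒⠿⠀⠀⠀
⠀⠀⠀⠀⠀⠀⠀⠀⠀⠀⠀⠀

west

⠀⠀⠀⠀⠀⠀⠀⠀⠀⠀⠀⠀
⠀⠀⠀⠀⠀⠀⠀⠀⠀⠀⠀⠀
⠀⠀⠀⠀⠀⠀⠀⠀⠀⠀⠀⠀
⠀⠀⠀⠀⠀⠀⠀⠀⠀⠀⠀⠀
⠀⠀⠀⠀⠒⠂⠴⠒⠿⣿⠀⠀
⠀⠀⠀⠀⠒⠒⠒⠴⠴⠴⠀⠀
⠀⠀⠀⠀⠒⠂⣾⠒⠴⠴⠀⠀
⠀⠀⠀⠀⠒⠴⣿⣿⠴⠴⠀⠀
⠀⠀⠀⠀⣿⠴⣿⠂⣿⠿⠀⠀
⠀⠀⠀⠀⠀⠒⣿⠴⠴⠿⠀⠀
⠀⠀⠀⠀⠀⠒⣿⠿⠒⠿⠀⠀
⠀⠀⠀⠀⠀⠀⠀⠀⠀⠀⠀⠀

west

⠀⠀⠀⠀⠀⠀⠀⠀⠀⠀⠀⠀
⠀⠀⠀⠀⠀⠀⠀⠀⠀⠀⠀⠀
⠀⠀⠀⠀⠀⠀⠀⠀⠀⠀⠀⠀
⠀⠀⠀⠀⠀⠀⠀⠀⠀⠀⠀⠀
⠀⠀⠀⠀⠴⠒⠂⠴⠒⠿⣿⠀
⠀⠀⠀⠀⠂⠒⠒⠒⠴⠴⠴⠀
⠀⠀⠀⠀⣿⠒⣾⠒⠒⠴⠴⠀
⠀⠀⠀⠀⠂⠒⠴⣿⣿⠴⠴⠀
⠀⠀⠀⠀⠴⣿⠴⣿⠂⣿⠿⠀
⠀⠀⠀⠀⠀⠀⠒⣿⠴⠴⠿⠀
⠀⠀⠀⠀⠀⠀⠒⣿⠿⠒⠿⠀
⠀⠀⠀⠀⠀⠀⠀⠀⠀⠀⠀⠀

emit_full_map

⠴⠒⠂⠴⠒⠿⣿
⠂⠒⠒⠒⠴⠴⠴
⣿⠒⣾⠒⠒⠴⠴
⠂⠒⠴⣿⣿⠴⠴
⠴⣿⠴⣿⠂⣿⠿
⠀⠀⠒⣿⠴⠴⠿
⠀⠀⠒⣿⠿⠒⠿

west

⠀⠀⠀⠀⠀⠀⠀⠀⠀⠀⠀⠀
⠀⠀⠀⠀⠀⠀⠀⠀⠀⠀⠀⠀
⠀⠀⠀⠀⠀⠀⠀⠀⠀⠀⠀⠀
⠀⠀⠀⠀⠀⠀⠀⠀⠀⠀⠀⠀
⠀⠀⠀⠀⠿⠴⠒⠂⠴⠒⠿⣿
⠀⠀⠀⠀⣿⠂⠒⠒⠒⠴⠴⠴
⠀⠀⠀⠀⣿⣿⣾⠂⠒⠒⠴⠴
⠀⠀⠀⠀⠒⠂⠒⠴⣿⣿⠴⠴
⠀⠀⠀⠀⠒⠴⣿⠴⣿⠂⣿⠿
⠀⠀⠀⠀⠀⠀⠀⠒⣿⠴⠴⠿
⠀⠀⠀⠀⠀⠀⠀⠒⣿⠿⠒⠿
⠀⠀⠀⠀⠀⠀⠀⠀⠀⠀⠀⠀

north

⠀⠀⠀⠀⠀⠀⠀⠀⠀⠀⠀⠀
⠀⠀⠀⠀⠀⠀⠀⠀⠀⠀⠀⠀
⠀⠀⠀⠀⠀⠀⠀⠀⠀⠀⠀⠀
⠀⠀⠀⠀⠀⠀⠀⠀⠀⠀⠀⠀
⠀⠀⠀⠀⠿⠂⣿⠒⠿⠀⠀⠀
⠀⠀⠀⠀⠿⠴⠒⠂⠴⠒⠿⣿
⠀⠀⠀⠀⣿⠂⣾⠒⠒⠴⠴⠴
⠀⠀⠀⠀⣿⣿⠒⠂⠒⠒⠴⠴
⠀⠀⠀⠀⠒⠂⠒⠴⣿⣿⠴⠴
⠀⠀⠀⠀⠒⠴⣿⠴⣿⠂⣿⠿
⠀⠀⠀⠀⠀⠀⠀⠒⣿⠴⠴⠿
⠀⠀⠀⠀⠀⠀⠀⠒⣿⠿⠒⠿

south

⠀⠀⠀⠀⠀⠀⠀⠀⠀⠀⠀⠀
⠀⠀⠀⠀⠀⠀⠀⠀⠀⠀⠀⠀
⠀⠀⠀⠀⠀⠀⠀⠀⠀⠀⠀⠀
⠀⠀⠀⠀⠿⠂⣿⠒⠿⠀⠀⠀
⠀⠀⠀⠀⠿⠴⠒⠂⠴⠒⠿⣿
⠀⠀⠀⠀⣿⠂⠒⠒⠒⠴⠴⠴
⠀⠀⠀⠀⣿⣿⣾⠂⠒⠒⠴⠴
⠀⠀⠀⠀⠒⠂⠒⠴⣿⣿⠴⠴
⠀⠀⠀⠀⠒⠴⣿⠴⣿⠂⣿⠿
⠀⠀⠀⠀⠀⠀⠀⠒⣿⠴⠴⠿
⠀⠀⠀⠀⠀⠀⠀⠒⣿⠿⠒⠿
⠀⠀⠀⠀⠀⠀⠀⠀⠀⠀⠀⠀

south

⠀⠀⠀⠀⠀⠀⠀⠀⠀⠀⠀⠀
⠀⠀⠀⠀⠀⠀⠀⠀⠀⠀⠀⠀
⠀⠀⠀⠀⠿⠂⣿⠒⠿⠀⠀⠀
⠀⠀⠀⠀⠿⠴⠒⠂⠴⠒⠿⣿
⠀⠀⠀⠀⣿⠂⠒⠒⠒⠴⠴⠴
⠀⠀⠀⠀⣿⣿⠒⠂⠒⠒⠴⠴
⠀⠀⠀⠀⠒⠂⣾⠴⣿⣿⠴⠴
⠀⠀⠀⠀⠒⠴⣿⠴⣿⠂⣿⠿
⠀⠀⠀⠀⣿⠴⠒⠒⣿⠴⠴⠿
⠀⠀⠀⠀⠀⠀⠀⠒⣿⠿⠒⠿
⠀⠀⠀⠀⠀⠀⠀⠀⠀⠀⠀⠀
⠀⠀⠀⠀⠀⠀⠀⠀⠀⠀⠀⠀

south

⠀⠀⠀⠀⠀⠀⠀⠀⠀⠀⠀⠀
⠀⠀⠀⠀⠿⠂⣿⠒⠿⠀⠀⠀
⠀⠀⠀⠀⠿⠴⠒⠂⠴⠒⠿⣿
⠀⠀⠀⠀⣿⠂⠒⠒⠒⠴⠴⠴
⠀⠀⠀⠀⣿⣿⠒⠂⠒⠒⠴⠴
⠀⠀⠀⠀⠒⠂⠒⠴⣿⣿⠴⠴
⠀⠀⠀⠀⠒⠴⣾⠴⣿⠂⣿⠿
⠀⠀⠀⠀⣿⠴⠒⠒⣿⠴⠴⠿
⠀⠀⠀⠀⠴⠒⠂⠒⣿⠿⠒⠿
⠀⠀⠀⠀⠀⠀⠀⠀⠀⠀⠀⠀
⠀⠀⠀⠀⠀⠀⠀⠀⠀⠀⠀⠀
⠀⠀⠀⠀⠀⠀⠀⠀⠀⠀⠀⠀

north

⠀⠀⠀⠀⠀⠀⠀⠀⠀⠀⠀⠀
⠀⠀⠀⠀⠀⠀⠀⠀⠀⠀⠀⠀
⠀⠀⠀⠀⠿⠂⣿⠒⠿⠀⠀⠀
⠀⠀⠀⠀⠿⠴⠒⠂⠴⠒⠿⣿
⠀⠀⠀⠀⣿⠂⠒⠒⠒⠴⠴⠴
⠀⠀⠀⠀⣿⣿⠒⠂⠒⠒⠴⠴
⠀⠀⠀⠀⠒⠂⣾⠴⣿⣿⠴⠴
⠀⠀⠀⠀⠒⠴⣿⠴⣿⠂⣿⠿
⠀⠀⠀⠀⣿⠴⠒⠒⣿⠴⠴⠿
⠀⠀⠀⠀⠴⠒⠂⠒⣿⠿⠒⠿
⠀⠀⠀⠀⠀⠀⠀⠀⠀⠀⠀⠀
⠀⠀⠀⠀⠀⠀⠀⠀⠀⠀⠀⠀

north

⠀⠀⠀⠀⠀⠀⠀⠀⠀⠀⠀⠀
⠀⠀⠀⠀⠀⠀⠀⠀⠀⠀⠀⠀
⠀⠀⠀⠀⠀⠀⠀⠀⠀⠀⠀⠀
⠀⠀⠀⠀⠿⠂⣿⠒⠿⠀⠀⠀
⠀⠀⠀⠀⠿⠴⠒⠂⠴⠒⠿⣿
⠀⠀⠀⠀⣿⠂⠒⠒⠒⠴⠴⠴
⠀⠀⠀⠀⣿⣿⣾⠂⠒⠒⠴⠴
⠀⠀⠀⠀⠒⠂⠒⠴⣿⣿⠴⠴
⠀⠀⠀⠀⠒⠴⣿⠴⣿⠂⣿⠿
⠀⠀⠀⠀⣿⠴⠒⠒⣿⠴⠴⠿
⠀⠀⠀⠀⠴⠒⠂⠒⣿⠿⠒⠿
⠀⠀⠀⠀⠀⠀⠀⠀⠀⠀⠀⠀

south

⠀⠀⠀⠀⠀⠀⠀⠀⠀⠀⠀⠀
⠀⠀⠀⠀⠀⠀⠀⠀⠀⠀⠀⠀
⠀⠀⠀⠀⠿⠂⣿⠒⠿⠀⠀⠀
⠀⠀⠀⠀⠿⠴⠒⠂⠴⠒⠿⣿
⠀⠀⠀⠀⣿⠂⠒⠒⠒⠴⠴⠴
⠀⠀⠀⠀⣿⣿⠒⠂⠒⠒⠴⠴
⠀⠀⠀⠀⠒⠂⣾⠴⣿⣿⠴⠴
⠀⠀⠀⠀⠒⠴⣿⠴⣿⠂⣿⠿
⠀⠀⠀⠀⣿⠴⠒⠒⣿⠴⠴⠿
⠀⠀⠀⠀⠴⠒⠂⠒⣿⠿⠒⠿
⠀⠀⠀⠀⠀⠀⠀⠀⠀⠀⠀⠀
⠀⠀⠀⠀⠀⠀⠀⠀⠀⠀⠀⠀

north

⠀⠀⠀⠀⠀⠀⠀⠀⠀⠀⠀⠀
⠀⠀⠀⠀⠀⠀⠀⠀⠀⠀⠀⠀
⠀⠀⠀⠀⠀⠀⠀⠀⠀⠀⠀⠀
⠀⠀⠀⠀⠿⠂⣿⠒⠿⠀⠀⠀
⠀⠀⠀⠀⠿⠴⠒⠂⠴⠒⠿⣿
⠀⠀⠀⠀⣿⠂⠒⠒⠒⠴⠴⠴
⠀⠀⠀⠀⣿⣿⣾⠂⠒⠒⠴⠴
⠀⠀⠀⠀⠒⠂⠒⠴⣿⣿⠴⠴
⠀⠀⠀⠀⠒⠴⣿⠴⣿⠂⣿⠿
⠀⠀⠀⠀⣿⠴⠒⠒⣿⠴⠴⠿
⠀⠀⠀⠀⠴⠒⠂⠒⣿⠿⠒⠿
⠀⠀⠀⠀⠀⠀⠀⠀⠀⠀⠀⠀

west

⠀⠀⠀⠀⠀⠀⠀⠀⠀⠀⠀⠀
⠀⠀⠀⠀⠀⠀⠀⠀⠀⠀⠀⠀
⠀⠀⠀⠀⠀⠀⠀⠀⠀⠀⠀⠀
⠀⠀⠀⠀⠀⠿⠂⣿⠒⠿⠀⠀
⠀⠀⠀⠀⣿⠿⠴⠒⠂⠴⠒⠿
⠀⠀⠀⠀⠒⣿⠂⠒⠒⠒⠴⠴
⠀⠀⠀⠀⠂⣿⣾⠒⠂⠒⠒⠴
⠀⠀⠀⠀⠒⠒⠂⠒⠴⣿⣿⠴
⠀⠀⠀⠀⠴⠒⠴⣿⠴⣿⠂⣿
⠀⠀⠀⠀⠀⣿⠴⠒⠒⣿⠴⠴
⠀⠀⠀⠀⠀⠴⠒⠂⠒⣿⠿⠒
⠀⠀⠀⠀⠀⠀⠀⠀⠀⠀⠀⠀

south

⠀⠀⠀⠀⠀⠀⠀⠀⠀⠀⠀⠀
⠀⠀⠀⠀⠀⠀⠀⠀⠀⠀⠀⠀
⠀⠀⠀⠀⠀⠿⠂⣿⠒⠿⠀⠀
⠀⠀⠀⠀⣿⠿⠴⠒⠂⠴⠒⠿
⠀⠀⠀⠀⠒⣿⠂⠒⠒⠒⠴⠴
⠀⠀⠀⠀⠂⣿⣿⠒⠂⠒⠒⠴
⠀⠀⠀⠀⠒⠒⣾⠒⠴⣿⣿⠴
⠀⠀⠀⠀⠴⠒⠴⣿⠴⣿⠂⣿
⠀⠀⠀⠀⠿⣿⠴⠒⠒⣿⠴⠴
⠀⠀⠀⠀⠀⠴⠒⠂⠒⣿⠿⠒
⠀⠀⠀⠀⠀⠀⠀⠀⠀⠀⠀⠀
⠀⠀⠀⠀⠀⠀⠀⠀⠀⠀⠀⠀

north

⠀⠀⠀⠀⠀⠀⠀⠀⠀⠀⠀⠀
⠀⠀⠀⠀⠀⠀⠀⠀⠀⠀⠀⠀
⠀⠀⠀⠀⠀⠀⠀⠀⠀⠀⠀⠀
⠀⠀⠀⠀⠀⠿⠂⣿⠒⠿⠀⠀
⠀⠀⠀⠀⣿⠿⠴⠒⠂⠴⠒⠿
⠀⠀⠀⠀⠒⣿⠂⠒⠒⠒⠴⠴
⠀⠀⠀⠀⠂⣿⣾⠒⠂⠒⠒⠴
⠀⠀⠀⠀⠒⠒⠂⠒⠴⣿⣿⠴
⠀⠀⠀⠀⠴⠒⠴⣿⠴⣿⠂⣿
⠀⠀⠀⠀⠿⣿⠴⠒⠒⣿⠴⠴
⠀⠀⠀⠀⠀⠴⠒⠂⠒⣿⠿⠒
⠀⠀⠀⠀⠀⠀⠀⠀⠀⠀⠀⠀

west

⠿⠀⠀⠀⠀⠀⠀⠀⠀⠀⠀⠀
⠿⠀⠀⠀⠀⠀⠀⠀⠀⠀⠀⠀
⠿⠀⠀⠀⠀⠀⠀⠀⠀⠀⠀⠀
⠿⠀⠀⠀⠀⠀⠿⠂⣿⠒⠿⠀
⠿⠀⠀⠀⠒⣿⠿⠴⠒⠂⠴⠒
⠿⠀⠀⠀⣿⠒⣿⠂⠒⠒⠒⠴
⠿⠀⠀⠀⠿⠂⣾⣿⠒⠂⠒⠒
⠿⠀⠀⠀⠒⠒⠒⠂⠒⠴⣿⣿
⠿⠀⠀⠀⠒⠴⠒⠴⣿⠴⣿⠂
⠿⠀⠀⠀⠀⠿⣿⠴⠒⠒⣿⠴
⠿⠀⠀⠀⠀⠀⠴⠒⠂⠒⣿⠿
⠿⠀⠀⠀⠀⠀⠀⠀⠀⠀⠀⠀

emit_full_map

⠀⠀⠿⠂⣿⠒⠿⠀⠀⠀
⠒⣿⠿⠴⠒⠂⠴⠒⠿⣿
⣿⠒⣿⠂⠒⠒⠒⠴⠴⠴
⠿⠂⣾⣿⠒⠂⠒⠒⠴⠴
⠒⠒⠒⠂⠒⠴⣿⣿⠴⠴
⠒⠴⠒⠴⣿⠴⣿⠂⣿⠿
⠀⠿⣿⠴⠒⠒⣿⠴⠴⠿
⠀⠀⠴⠒⠂⠒⣿⠿⠒⠿


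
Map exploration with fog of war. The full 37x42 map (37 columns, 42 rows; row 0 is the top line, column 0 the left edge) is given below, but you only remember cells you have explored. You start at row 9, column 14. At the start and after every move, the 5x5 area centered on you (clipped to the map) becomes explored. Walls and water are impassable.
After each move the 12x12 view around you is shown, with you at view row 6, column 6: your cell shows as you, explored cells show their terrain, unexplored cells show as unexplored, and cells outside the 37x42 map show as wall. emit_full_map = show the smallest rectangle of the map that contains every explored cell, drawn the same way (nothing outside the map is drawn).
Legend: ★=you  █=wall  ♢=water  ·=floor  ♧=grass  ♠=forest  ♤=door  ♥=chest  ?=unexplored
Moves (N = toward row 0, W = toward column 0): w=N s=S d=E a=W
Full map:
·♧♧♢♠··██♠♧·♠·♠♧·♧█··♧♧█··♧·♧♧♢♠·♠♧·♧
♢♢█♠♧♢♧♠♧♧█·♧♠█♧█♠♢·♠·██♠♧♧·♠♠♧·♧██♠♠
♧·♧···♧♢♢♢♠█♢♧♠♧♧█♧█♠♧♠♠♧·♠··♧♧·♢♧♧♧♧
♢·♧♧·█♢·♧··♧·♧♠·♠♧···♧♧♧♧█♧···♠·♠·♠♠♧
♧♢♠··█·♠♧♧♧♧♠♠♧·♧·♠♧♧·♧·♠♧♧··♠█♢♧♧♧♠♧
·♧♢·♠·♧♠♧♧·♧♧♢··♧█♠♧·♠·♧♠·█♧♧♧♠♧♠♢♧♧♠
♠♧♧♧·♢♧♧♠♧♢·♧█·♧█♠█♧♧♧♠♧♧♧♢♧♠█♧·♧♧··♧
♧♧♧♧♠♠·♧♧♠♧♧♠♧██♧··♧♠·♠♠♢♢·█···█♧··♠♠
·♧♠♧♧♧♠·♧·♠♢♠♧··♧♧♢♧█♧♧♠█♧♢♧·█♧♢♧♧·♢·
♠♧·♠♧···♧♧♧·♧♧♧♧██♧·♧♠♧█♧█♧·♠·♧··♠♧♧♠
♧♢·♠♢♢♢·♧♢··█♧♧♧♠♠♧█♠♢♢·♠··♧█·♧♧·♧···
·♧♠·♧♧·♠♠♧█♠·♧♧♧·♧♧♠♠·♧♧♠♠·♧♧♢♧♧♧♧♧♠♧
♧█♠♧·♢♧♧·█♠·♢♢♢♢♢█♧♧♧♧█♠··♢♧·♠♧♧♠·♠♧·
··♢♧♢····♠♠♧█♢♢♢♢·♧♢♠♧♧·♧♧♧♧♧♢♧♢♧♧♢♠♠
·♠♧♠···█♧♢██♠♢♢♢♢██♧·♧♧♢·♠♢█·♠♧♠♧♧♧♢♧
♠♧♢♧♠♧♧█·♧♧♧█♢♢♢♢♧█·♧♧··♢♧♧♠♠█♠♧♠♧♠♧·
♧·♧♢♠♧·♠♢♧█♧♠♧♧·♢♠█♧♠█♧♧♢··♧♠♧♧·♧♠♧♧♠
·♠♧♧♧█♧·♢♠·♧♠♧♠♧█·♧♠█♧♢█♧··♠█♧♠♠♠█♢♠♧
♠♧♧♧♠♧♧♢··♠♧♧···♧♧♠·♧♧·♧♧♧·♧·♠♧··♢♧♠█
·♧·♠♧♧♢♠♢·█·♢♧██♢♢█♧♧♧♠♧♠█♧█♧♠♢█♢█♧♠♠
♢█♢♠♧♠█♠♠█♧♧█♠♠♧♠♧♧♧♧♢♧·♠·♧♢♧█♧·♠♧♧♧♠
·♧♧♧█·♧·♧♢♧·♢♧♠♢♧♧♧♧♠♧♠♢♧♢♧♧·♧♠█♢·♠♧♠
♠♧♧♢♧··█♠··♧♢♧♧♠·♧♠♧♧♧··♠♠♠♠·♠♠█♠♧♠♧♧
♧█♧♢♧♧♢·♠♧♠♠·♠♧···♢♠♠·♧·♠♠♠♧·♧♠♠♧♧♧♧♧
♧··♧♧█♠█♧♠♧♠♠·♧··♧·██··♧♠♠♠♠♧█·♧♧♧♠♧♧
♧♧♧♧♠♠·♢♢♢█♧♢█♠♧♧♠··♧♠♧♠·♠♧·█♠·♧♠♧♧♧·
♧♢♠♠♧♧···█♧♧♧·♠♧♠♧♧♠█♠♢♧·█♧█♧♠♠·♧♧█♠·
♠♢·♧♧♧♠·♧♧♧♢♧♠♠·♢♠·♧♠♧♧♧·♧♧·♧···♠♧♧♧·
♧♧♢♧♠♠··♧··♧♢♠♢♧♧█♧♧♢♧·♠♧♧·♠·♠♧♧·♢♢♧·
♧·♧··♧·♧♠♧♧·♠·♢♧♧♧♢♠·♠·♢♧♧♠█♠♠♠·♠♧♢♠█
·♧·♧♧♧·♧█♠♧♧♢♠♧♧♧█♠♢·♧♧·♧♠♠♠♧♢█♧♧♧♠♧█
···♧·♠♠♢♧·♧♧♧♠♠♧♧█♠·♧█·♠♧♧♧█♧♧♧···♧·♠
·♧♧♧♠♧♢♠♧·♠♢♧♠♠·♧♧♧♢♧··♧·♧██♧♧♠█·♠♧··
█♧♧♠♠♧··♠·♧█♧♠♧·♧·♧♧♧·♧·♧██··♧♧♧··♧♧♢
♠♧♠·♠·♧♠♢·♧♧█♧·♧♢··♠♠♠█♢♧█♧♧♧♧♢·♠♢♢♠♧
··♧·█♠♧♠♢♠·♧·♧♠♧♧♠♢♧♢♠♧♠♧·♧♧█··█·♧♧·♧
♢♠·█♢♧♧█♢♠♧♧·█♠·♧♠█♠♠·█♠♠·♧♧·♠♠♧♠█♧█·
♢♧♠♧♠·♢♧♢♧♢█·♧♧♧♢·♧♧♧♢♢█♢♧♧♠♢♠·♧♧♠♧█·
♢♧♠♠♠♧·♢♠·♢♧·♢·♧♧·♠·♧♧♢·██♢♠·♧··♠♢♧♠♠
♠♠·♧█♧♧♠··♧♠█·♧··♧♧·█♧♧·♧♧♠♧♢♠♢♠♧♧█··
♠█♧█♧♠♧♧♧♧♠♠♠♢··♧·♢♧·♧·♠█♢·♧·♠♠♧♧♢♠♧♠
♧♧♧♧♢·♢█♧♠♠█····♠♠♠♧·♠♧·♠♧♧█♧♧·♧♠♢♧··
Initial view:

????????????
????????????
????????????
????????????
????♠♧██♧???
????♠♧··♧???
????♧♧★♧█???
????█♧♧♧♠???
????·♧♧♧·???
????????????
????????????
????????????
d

????????????
????????????
????????????
????????????
???♠♧██♧·???
???♠♧··♧♧???
???♧♧♧★██???
???█♧♧♧♠♠???
???·♧♧♧·♧???
????????????
????????????
????????????

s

????????????
????????????
????????????
???♠♧██♧·???
???♠♧··♧♧???
???♧♧♧♧██???
???█♧♧★♠♠???
???·♧♧♧·♧???
????♢♢♢♢█???
????????????
????????????
????????????

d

????????????
????????????
????????????
??♠♧██♧·????
??♠♧··♧♧♢???
??♧♧♧♧██♧???
??█♧♧♧★♠♧???
??·♧♧♧·♧♧???
???♢♢♢♢█♧???
????????????
????????????
????????????

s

????????????
????????????
??♠♧██♧·????
??♠♧··♧♧♢???
??♧♧♧♧██♧???
??█♧♧♧♠♠♧???
??·♧♧♧★♧♧???
???♢♢♢♢█♧???
????♢♢♢·♧???
????????????
????????????
????????????

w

????????????
????????????
????????????
??♠♧██♧·????
??♠♧··♧♧♢???
??♧♧♧♧██♧???
??█♧♧♧★♠♧???
??·♧♧♧·♧♧???
???♢♢♢♢█♧???
????♢♢♢·♧???
????????????
????????????

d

????????????
????????????
????????????
?♠♧██♧·?????
?♠♧··♧♧♢♧???
?♧♧♧♧██♧·???
?█♧♧♧♠★♧█???
?·♧♧♧·♧♧♠???
??♢♢♢♢█♧♧???
???♢♢♢·♧????
????????????
????????????

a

????????????
????????????
????????????
??♠♧██♧·????
??♠♧··♧♧♢♧??
??♧♧♧♧██♧·??
??█♧♧♧★♠♧█??
??·♧♧♧·♧♧♠??
???♢♢♢♢█♧♧??
????♢♢♢·♧???
????????????
????????????

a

????????????
????????????
????????????
???♠♧██♧·???
???♠♧··♧♧♢♧?
???♧♧♧♧██♧·?
???█♧♧★♠♠♧█?
???·♧♧♧·♧♧♠?
????♢♢♢♢█♧♧?
?????♢♢♢·♧??
????????????
????????????

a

????????????
????????????
????????????
????♠♧██♧·??
????♠♧··♧♧♢♧
????♧♧♧♧██♧·
????█♧★♧♠♠♧█
????·♧♧♧·♧♧♠
????♢♢♢♢♢█♧♧
??????♢♢♢·♧?
????????????
????????????

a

????????????
????????????
????????????
?????♠♧██♧·?
????♢♠♧··♧♧♢
????·♧♧♧♧██♧
????·█★♧♧♠♠♧
????♠·♧♧♧·♧♧
????·♢♢♢♢♢█♧
???????♢♢♢·♧
????????????
????????????

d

????????????
????????????
????????????
????♠♧██♧·??
???♢♠♧··♧♧♢♧
???·♧♧♧♧██♧·
???·█♧★♧♠♠♧█
???♠·♧♧♧·♧♧♠
???·♢♢♢♢♢█♧♧
??????♢♢♢·♧?
????????????
????????????

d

????????????
????????????
????????????
???♠♧██♧·???
??♢♠♧··♧♧♢♧?
??·♧♧♧♧██♧·?
??·█♧♧★♠♠♧█?
??♠·♧♧♧·♧♧♠?
??·♢♢♢♢♢█♧♧?
?????♢♢♢·♧??
????????????
????????????

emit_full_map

?♠♧██♧·??
♢♠♧··♧♧♢♧
·♧♧♧♧██♧·
·█♧♧★♠♠♧█
♠·♧♧♧·♧♧♠
·♢♢♢♢♢█♧♧
???♢♢♢·♧?

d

????????????
????????????
????????????
??♠♧██♧·????
?♢♠♧··♧♧♢♧??
?·♧♧♧♧██♧·??
?·█♧♧♧★♠♧█??
?♠·♧♧♧·♧♧♠??
?·♢♢♢♢♢█♧♧??
????♢♢♢·♧???
????????????
????????????

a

????????????
????????????
????????????
???♠♧██♧·???
??♢♠♧··♧♧♢♧?
??·♧♧♧♧██♧·?
??·█♧♧★♠♠♧█?
??♠·♧♧♧·♧♧♠?
??·♢♢♢♢♢█♧♧?
?????♢♢♢·♧??
????????????
????????????

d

????????????
????????????
????????????
??♠♧██♧·????
?♢♠♧··♧♧♢♧??
?·♧♧♧♧██♧·??
?·█♧♧♧★♠♧█??
?♠·♧♧♧·♧♧♠??
?·♢♢♢♢♢█♧♧??
????♢♢♢·♧???
????????????
????????????

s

????????????
????????????
??♠♧██♧·????
?♢♠♧··♧♧♢♧??
?·♧♧♧♧██♧·??
?·█♧♧♧♠♠♧█??
?♠·♧♧♧★♧♧♠??
?·♢♢♢♢♢█♧♧??
????♢♢♢·♧???
????????????
????????????
????????????

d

????????????
????????????
?♠♧██♧·?????
♢♠♧··♧♧♢♧???
·♧♧♧♧██♧·???
·█♧♧♧♠♠♧█???
♠·♧♧♧·★♧♠???
·♢♢♢♢♢█♧♧???
???♢♢♢·♧♢???
????????????
????????????
????????????

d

????????????
????????????
♠♧██♧·??????
♠♧··♧♧♢♧????
♧♧♧♧██♧·♧???
█♧♧♧♠♠♧█♠???
·♧♧♧·♧★♠♠???
♢♢♢♢♢█♧♧♧???
??♢♢♢·♧♢♠???
????????????
????????????
????????????

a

????????????
????????????
?♠♧██♧·?????
♢♠♧··♧♧♢♧???
·♧♧♧♧██♧·♧??
·█♧♧♧♠♠♧█♠??
♠·♧♧♧·★♧♠♠??
·♢♢♢♢♢█♧♧♧??
???♢♢♢·♧♢♠??
????????????
????????????
????????????

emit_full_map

?♠♧██♧·???
♢♠♧··♧♧♢♧?
·♧♧♧♧██♧·♧
·█♧♧♧♠♠♧█♠
♠·♧♧♧·★♧♠♠
·♢♢♢♢♢█♧♧♧
???♢♢♢·♧♢♠

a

????????????
????????????
??♠♧██♧·????
?♢♠♧··♧♧♢♧??
?·♧♧♧♧██♧·♧?
?·█♧♧♧♠♠♧█♠?
?♠·♧♧♧★♧♧♠♠?
?·♢♢♢♢♢█♧♧♧?
????♢♢♢·♧♢♠?
????????????
????????????
????????????

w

????????????
????????????
????????????
??♠♧██♧·????
?♢♠♧··♧♧♢♧??
?·♧♧♧♧██♧·♧?
?·█♧♧♧★♠♧█♠?
?♠·♧♧♧·♧♧♠♠?
?·♢♢♢♢♢█♧♧♧?
????♢♢♢·♧♢♠?
????????????
????????????

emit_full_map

?♠♧██♧·???
♢♠♧··♧♧♢♧?
·♧♧♧♧██♧·♧
·█♧♧♧★♠♧█♠
♠·♧♧♧·♧♧♠♠
·♢♢♢♢♢█♧♧♧
???♢♢♢·♧♢♠
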